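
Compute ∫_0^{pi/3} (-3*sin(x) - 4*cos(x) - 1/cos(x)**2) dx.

-3*sqrt(3) - 3/2

An antiderivative is F(x) = -4*sin(x) + 3*cos(x) - tan(x).
Then F(pi/3) - F(0) = (3/2 - 3*sqrt(3)) - (3) = -3*sqrt(3) - 3/2.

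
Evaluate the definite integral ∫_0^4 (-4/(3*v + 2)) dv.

-4*log(7)/3

An antiderivative is F(v) = -4*log(3*v + 2)/3.
Then F(4) - F(0) = (-4*log(14)/3) - (-4*log(2)/3) = -4*log(7)/3.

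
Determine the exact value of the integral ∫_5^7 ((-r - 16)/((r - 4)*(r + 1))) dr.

Factor the denominator: r**2 - 3*r - 4 = (r + 1)(r - 4).
Partial fractions: (-r - 16)/((r - 4)*(r + 1)) = 3/(r + 1) - 4/(r - 4).
An antiderivative is F(r) = -4*log(r - 4) + 3*log(r + 1).
Then F(7) - F(5) = (-4*log(3) + 9*log(2)) - (3*log(2) + 3*log(3)) = -7*log(3) + 6*log(2).

-7*log(3) + 6*log(2)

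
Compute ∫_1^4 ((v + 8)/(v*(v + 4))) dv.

log(10)

Factor the denominator: v**2 + 4*v = (v + 4)v.
Partial fractions: (v + 8)/(v*(v + 4)) = -1/(v + 4) + 2/v.
An antiderivative is F(v) = 2*log(v) - log(v + 4).
Then F(4) - F(1) = (log(2)) - (-log(5)) = log(10).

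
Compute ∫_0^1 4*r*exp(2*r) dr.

1 + exp(2)

Integrate by parts once (u = r, dv = 4*exp(2*r) dr).
An antiderivative is F(r) = (2*r - 1)*exp(2*r).
Then F(1) - F(0) = (exp(2)) - (-1) = 1 + exp(2).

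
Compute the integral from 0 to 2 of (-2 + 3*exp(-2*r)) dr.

An antiderivative is F(r) = -2*r - 3*exp(-2*r)/2.
Then F(2) - F(0) = (-4 - 3*exp(-4)/2) - (-3/2) = -5/2 - 3*exp(-4)/2.

-5/2 - 3*exp(-4)/2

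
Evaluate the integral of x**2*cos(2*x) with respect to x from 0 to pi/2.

Integrate by parts twice (u = x^2, dv = cos(2*x) dx).
An antiderivative is F(x) = x**2*sin(2*x)/2 + x*cos(2*x)/2 - sin(2*x)/4.
Then F(pi/2) - F(0) = (-pi/4) - (0) = -pi/4.

-pi/4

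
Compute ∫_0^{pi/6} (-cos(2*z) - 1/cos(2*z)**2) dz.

An antiderivative is F(z) = -sin(2*z)/2 - tan(2*z)/2.
Then F(pi/6) - F(0) = (-3*sqrt(3)/4) - (0) = -3*sqrt(3)/4.

-3*sqrt(3)/4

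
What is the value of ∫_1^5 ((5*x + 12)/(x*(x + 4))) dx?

log(5) + 4*log(3)

Factor the denominator: x**2 + 4*x = (x + 4)x.
Partial fractions: (5*x + 12)/(x*(x + 4)) = 2/(x + 4) + 3/x.
An antiderivative is F(x) = 3*log(x) + 2*log(x + 4).
Then F(5) - F(1) = (4*log(3) + 3*log(5)) - (log(25)) = log(5) + 4*log(3).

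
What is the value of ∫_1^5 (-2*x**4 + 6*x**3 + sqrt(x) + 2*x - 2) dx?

By the power rule, an antiderivative is F(x) = -2*x**5/5 + 3*x**4/2 + 2*x**(3/2)/3 + x**2 - 2*x.
Then F(5) - F(1) = (-595/2 + 10*sqrt(5)/3) - (23/30) = -4474/15 + 10*sqrt(5)/3.

-4474/15 + 10*sqrt(5)/3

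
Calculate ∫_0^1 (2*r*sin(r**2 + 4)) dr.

Let u = r**2 + 4, so du = 2*r dr. When r = 0, u = 4; when r = 1, u = 5.
The integral becomes ∫ sin(u) du from 4 to 5, with antiderivative -cos(u).
Back in r: F(r) = -cos(r**2 + 4).
Then F(1) - F(0) = (-cos(5)) - (-cos(4)) = cos(4) - cos(5).

cos(4) - cos(5)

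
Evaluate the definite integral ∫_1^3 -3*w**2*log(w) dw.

Integrate by parts once (u = ln w, dv = -3*w**2 dw).
An antiderivative is F(w) = -w**3*(3*log(w) - 1)/3.
Then F(3) - F(1) = (9 - 27*log(3)) - (1/3) = 26/3 - 27*log(3).

26/3 - 27*log(3)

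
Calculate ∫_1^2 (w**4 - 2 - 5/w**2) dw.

By the power rule, an antiderivative is F(w) = w**5/5 - 2*w + 5/w.
Then F(2) - F(1) = (49/10) - (16/5) = 17/10.

17/10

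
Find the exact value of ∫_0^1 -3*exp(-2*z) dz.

-3/2 + 3*exp(-2)/2

An antiderivative is F(z) = 3*exp(-2*z)/2.
Then F(1) - F(0) = (3*exp(-2)/2) - (3/2) = -3/2 + 3*exp(-2)/2.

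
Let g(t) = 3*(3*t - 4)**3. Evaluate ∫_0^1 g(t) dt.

-255/4

Let u = 3*t - 4, so du = 3 dt. When t = 0, u = -4; when t = 1, u = -1.
The integral becomes ∫ u**3 du from -4 to -1, with antiderivative u**4/4.
Back in t: F(t) = (3*t - 4)**4/4.
Then F(1) - F(0) = (1/4) - (64) = -255/4.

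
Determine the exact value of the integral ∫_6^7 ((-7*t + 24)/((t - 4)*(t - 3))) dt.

Factor the denominator: t**2 - 7*t + 12 = (t - 3)(t - 4).
Partial fractions: (-7*t + 24)/((t - 4)*(t - 3)) = -3/(t - 3) - 4/(t - 4).
An antiderivative is F(t) = -4*log(t - 4) - 3*log(t - 3).
Then F(7) - F(6) = (-4*log(3) - 6*log(2)) - (-3*log(3) - 4*log(2)) = -log(12).

-log(12)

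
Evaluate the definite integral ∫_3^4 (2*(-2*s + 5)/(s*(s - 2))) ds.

Factor the denominator: s**2 - 2*s = s(s - 2).
Partial fractions: 2*(-2*s + 5)/(s*(s - 2)) = -5/s + 1/(s - 2).
An antiderivative is F(s) = -5*log(s) + log(s - 2).
Then F(4) - F(3) = (-9*log(2)) - (-5*log(3)) = -9*log(2) + 5*log(3).

-9*log(2) + 5*log(3)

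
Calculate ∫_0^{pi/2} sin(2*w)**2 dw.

Use the identity sin^2(2*w) = (1 - cos(4*w))/2.
An antiderivative is F(w) = w/2 - sin(4*w)/8.
Then F(pi/2) - F(0) = (pi/4) - (0) = pi/4.

pi/4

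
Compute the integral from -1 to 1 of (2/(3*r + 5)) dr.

4*log(2)/3

An antiderivative is F(r) = 2*log(3*r + 5)/3.
Then F(1) - F(-1) = (log(4)) - (2*log(2)/3) = 4*log(2)/3.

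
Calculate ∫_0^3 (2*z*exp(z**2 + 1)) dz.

-exp(1) + exp(10)

Let u = z**2 + 1, so du = 2*z dz. When z = 0, u = 1; when z = 3, u = 10.
The integral becomes ∫ exp(u) du from 1 to 10, with antiderivative exp(u).
Back in z: F(z) = exp(z**2 + 1).
Then F(3) - F(0) = (exp(10)) - (exp(1)) = -exp(1) + exp(10).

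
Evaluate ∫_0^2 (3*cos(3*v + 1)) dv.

-sin(1) + sin(7)

Let u = 3*v + 1, so du = 3 dv. When v = 0, u = 1; when v = 2, u = 7.
The integral becomes ∫ cos(u) du from 1 to 7, with antiderivative sin(u).
Back in v: F(v) = sin(3*v + 1).
Then F(2) - F(0) = (sin(7)) - (sin(1)) = -sin(1) + sin(7).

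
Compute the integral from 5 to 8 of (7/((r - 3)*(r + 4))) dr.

Factor the denominator: r**2 + r - 12 = (r + 4)(r - 3).
Partial fractions: 7/((r - 3)*(r + 4)) = -1/(r + 4) + 1/(r - 3).
An antiderivative is F(r) = log(r - 3) - log(r + 4).
Then F(8) - F(5) = (log(5/12)) - (log(2/9)) = log(15/8).

log(15/8)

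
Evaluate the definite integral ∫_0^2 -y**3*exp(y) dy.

Integrate by parts 3 times (u = y^3, dv = -exp(y) dy).
An antiderivative is F(y) = (-y**3 + 3*y**2 - 6*y + 6)*exp(y).
Then F(2) - F(0) = (-2*exp(2)) - (6) = -2*exp(2) - 6.

-2*exp(2) - 6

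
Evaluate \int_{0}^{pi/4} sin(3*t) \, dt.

sqrt(2)/6 + 1/3

An antiderivative is F(t) = -cos(3*t)/3.
Then F(pi/4) - F(0) = (sqrt(2)/6) - (-1/3) = sqrt(2)/6 + 1/3.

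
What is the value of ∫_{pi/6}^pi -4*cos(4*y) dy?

sqrt(3)/2

An antiderivative is F(y) = -sin(4*y).
Then F(pi) - F(pi/6) = (0) - (-sqrt(3)/2) = sqrt(3)/2.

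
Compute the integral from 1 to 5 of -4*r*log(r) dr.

24 - 50*log(5)

Integrate by parts once (u = ln r, dv = -4*r dr).
An antiderivative is F(r) = -r**2*(2*log(r) - 1).
Then F(5) - F(1) = (25 - 50*log(5)) - (1) = 24 - 50*log(5).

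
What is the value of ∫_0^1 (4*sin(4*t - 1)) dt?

Let u = 4*t - 1, so du = 4 dt. When t = 0, u = -1; when t = 1, u = 3.
The integral becomes ∫ sin(u) du from -1 to 3, with antiderivative -cos(u).
Back in t: F(t) = -cos(4*t - 1).
Then F(1) - F(0) = (-cos(3)) - (-cos(1)) = cos(1) - cos(3).

cos(1) - cos(3)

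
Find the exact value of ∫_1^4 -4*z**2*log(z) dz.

Integrate by parts once (u = ln z, dv = -4*z**2 dz).
An antiderivative is F(z) = -4*z**3*(3*log(z) - 1)/9.
Then F(4) - F(1) = (256/9 - 512*log(2)/3) - (4/9) = 28 - 512*log(2)/3.

28 - 512*log(2)/3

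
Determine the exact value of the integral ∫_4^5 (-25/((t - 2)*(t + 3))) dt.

-5*log(7) - 5*log(3) + 20*log(2)

Factor the denominator: t**2 + t - 6 = (t + 3)(t - 2).
Partial fractions: -25/((t - 2)*(t + 3)) = 5/(t + 3) - 5/(t - 2).
An antiderivative is F(t) = -5*log(t - 2) + 5*log(t + 3).
Then F(5) - F(4) = (-5*log(3) + 15*log(2)) - (-5*log(2) + 5*log(7)) = -5*log(7) - 5*log(3) + 20*log(2).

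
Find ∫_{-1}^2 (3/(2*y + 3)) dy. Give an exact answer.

3*log(7)/2

An antiderivative is F(y) = 3*log(2*y + 3)/2.
Then F(2) - F(-1) = (3*log(7)/2) - (0) = 3*log(7)/2.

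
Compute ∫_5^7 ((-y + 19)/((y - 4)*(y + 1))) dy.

-8*log(2) + 7*log(3)

Factor the denominator: y**2 - 3*y - 4 = (y + 1)(y - 4).
Partial fractions: (-y + 19)/((y - 4)*(y + 1)) = -4/(y + 1) + 3/(y - 4).
An antiderivative is F(y) = 3*log(y - 4) - 4*log(y + 1).
Then F(7) - F(5) = (-12*log(2) + 3*log(3)) - (-4*log(3) - 4*log(2)) = -8*log(2) + 7*log(3).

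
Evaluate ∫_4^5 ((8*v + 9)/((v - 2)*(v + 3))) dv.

Factor the denominator: v**2 + v - 6 = (v + 3)(v - 2).
Partial fractions: (8*v + 9)/((v - 2)*(v + 3)) = 3/(v + 3) + 5/(v - 2).
An antiderivative is F(v) = 5*log(v - 2) + 3*log(v + 3).
Then F(5) - F(4) = (5*log(3) + 9*log(2)) - (5*log(2) + 3*log(7)) = -3*log(7) + 4*log(2) + 5*log(3).

-3*log(7) + 4*log(2) + 5*log(3)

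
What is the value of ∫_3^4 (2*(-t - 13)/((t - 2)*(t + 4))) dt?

-3*log(7) + 4*log(2)

Factor the denominator: t**2 + 2*t - 8 = (t + 4)(t - 2).
Partial fractions: 2*(-t - 13)/((t - 2)*(t + 4)) = 3/(t + 4) - 5/(t - 2).
An antiderivative is F(t) = -5*log(t - 2) + 3*log(t + 4).
Then F(4) - F(3) = (log(16)) - (3*log(7)) = -3*log(7) + 4*log(2).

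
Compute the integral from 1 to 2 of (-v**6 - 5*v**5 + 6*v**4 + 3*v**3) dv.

By the power rule, an antiderivative is F(v) = -v**7/7 - 5*v**6/6 + 6*v**5/5 + 3*v**4/4.
Then F(2) - F(1) = (-2228/105) - (409/420) = -3107/140.

-3107/140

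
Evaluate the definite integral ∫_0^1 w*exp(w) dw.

Integrate by parts once (u = w, dv = exp(w) dw).
An antiderivative is F(w) = (w - 1)*exp(w).
Then F(1) - F(0) = (0) - (-1) = 1.

1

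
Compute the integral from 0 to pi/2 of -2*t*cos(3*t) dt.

Integrate by parts once (u = t, dv = -2*cos(3*t) dt).
An antiderivative is F(t) = -2*t*sin(3*t)/3 - 2*cos(3*t)/9.
Then F(pi/2) - F(0) = (pi/3) - (-2/9) = 2/9 + pi/3.

2/9 + pi/3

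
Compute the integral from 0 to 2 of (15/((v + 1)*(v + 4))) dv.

log(32)

Factor the denominator: v**2 + 5*v + 4 = (v + 4)(v + 1).
Partial fractions: 15/((v + 1)*(v + 4)) = -5/(v + 4) + 5/(v + 1).
An antiderivative is F(v) = 5*log(v + 1) - 5*log(v + 4).
Then F(2) - F(0) = (-log(32)) - (-10*log(2)) = log(32).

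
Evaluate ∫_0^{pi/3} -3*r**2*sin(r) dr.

-sqrt(3)*pi + pi**2/6 + 3

Integrate by parts twice (u = r^2, dv = -3*sin(r) dr).
An antiderivative is F(r) = 3*r**2*cos(r) - 6*r*sin(r) - 6*cos(r).
Then F(pi/3) - F(0) = (-sqrt(3)*pi - 3 + pi**2/6) - (-6) = -sqrt(3)*pi + pi**2/6 + 3.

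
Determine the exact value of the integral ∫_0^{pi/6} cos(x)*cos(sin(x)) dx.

Let u = sin(x), so du = cos(x) dx. When x = 0, u = 0; when x = pi/6, u = 1/2.
The integral becomes ∫ cos(u) du from 0 to 1/2, with antiderivative sin(u).
Back in x: F(x) = sin(sin(x)).
Then F(pi/6) - F(0) = (sin(1/2)) - (0) = sin(1/2).

sin(1/2)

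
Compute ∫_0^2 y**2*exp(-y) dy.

2 - 10*exp(-2)

Integrate by parts twice (u = y^2, dv = exp(-y) dy).
An antiderivative is F(y) = (-y**2 - 2*y - 2)*exp(-y).
Then F(2) - F(0) = (-10*exp(-2)) - (-2) = 2 - 10*exp(-2).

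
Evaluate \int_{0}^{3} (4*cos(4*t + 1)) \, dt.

Let u = 4*t + 1, so du = 4 dt. When t = 0, u = 1; when t = 3, u = 13.
The integral becomes ∫ cos(u) du from 1 to 13, with antiderivative sin(u).
Back in t: F(t) = sin(4*t + 1).
Then F(3) - F(0) = (sin(13)) - (sin(1)) = -sin(1) + sin(13).

-sin(1) + sin(13)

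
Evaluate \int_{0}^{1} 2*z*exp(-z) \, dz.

Integrate by parts once (u = z, dv = 2*exp(-z) dz).
An antiderivative is F(z) = (-2*z - 2)*exp(-z).
Then F(1) - F(0) = (-4*exp(-1)) - (-2) = 2 - 4*exp(-1).

2 - 4*exp(-1)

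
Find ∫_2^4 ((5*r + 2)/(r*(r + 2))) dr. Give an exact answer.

Factor the denominator: r**2 + 2*r = (r + 2)r.
Partial fractions: (5*r + 2)/(r*(r + 2)) = 4/(r + 2) + 1/r.
An antiderivative is F(r) = log(r) + 4*log(r + 2).
Then F(4) - F(2) = (6*log(2) + 4*log(3)) - (9*log(2)) = log(81/8).

log(81/8)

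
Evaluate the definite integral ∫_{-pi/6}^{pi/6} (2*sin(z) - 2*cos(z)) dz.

-2

An antiderivative is F(z) = -2*sin(z) - 2*cos(z).
Then F(pi/6) - F(-pi/6) = (-sqrt(3) - 1) - (1 - sqrt(3)) = -2.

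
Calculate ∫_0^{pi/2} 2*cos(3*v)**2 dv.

pi/2

Use the identity cos^2(3*v) = (1 + cos(6*v))/2.
An antiderivative is F(v) = v + sin(6*v)/6.
Then F(pi/2) - F(0) = (pi/2) - (0) = pi/2.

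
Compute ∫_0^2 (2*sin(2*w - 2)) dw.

0

Let u = 2*w - 2, so du = 2 dw. When w = 0, u = -2; when w = 2, u = 2.
The integral becomes ∫ sin(u) du from -2 to 2, with antiderivative -cos(u).
Back in w: F(w) = -cos(2*w - 2).
Then F(2) - F(0) = (-cos(2)) - (-cos(2)) = 0.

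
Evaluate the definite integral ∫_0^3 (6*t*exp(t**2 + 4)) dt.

Let u = t**2 + 4, so du = 2*t dt. When t = 0, u = 4; when t = 3, u = 13.
The integral becomes 3·∫ exp(u) du from 4 to 13, with antiderivative 3*exp(u).
Back in t: F(t) = 3*exp(t**2 + 4).
Then F(3) - F(0) = (3*exp(13)) - (3*exp(4)) = -3*(1 - exp(9))*exp(4).

-3*(1 - exp(9))*exp(4)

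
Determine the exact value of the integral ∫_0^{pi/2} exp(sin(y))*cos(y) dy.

Let u = sin(y), so du = cos(y) dy. When y = 0, u = 0; when y = pi/2, u = 1.
The integral becomes ∫ exp(u) du from 0 to 1, with antiderivative exp(u).
Back in y: F(y) = exp(sin(y)).
Then F(pi/2) - F(0) = (E) - (1) = -1 + E.

-1 + E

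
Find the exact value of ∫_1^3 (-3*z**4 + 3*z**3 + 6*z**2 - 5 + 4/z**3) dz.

-1864/45

By the power rule, an antiderivative is F(z) = -3*z**5/5 + 3*z**4/4 + 2*z**3 - 5*z - 2/z**2.
Then F(3) - F(1) = (-8329/180) - (-97/20) = -1864/45.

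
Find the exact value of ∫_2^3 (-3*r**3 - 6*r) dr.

By the power rule, an antiderivative is F(r) = -3*r**4/4 - 3*r**2.
Then F(3) - F(2) = (-351/4) - (-24) = -255/4.

-255/4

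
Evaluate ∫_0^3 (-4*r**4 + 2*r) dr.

By the power rule, an antiderivative is F(r) = -4*r**5/5 + r**2.
Then F(3) - F(0) = (-927/5) - (0) = -927/5.

-927/5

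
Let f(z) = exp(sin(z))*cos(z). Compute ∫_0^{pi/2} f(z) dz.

Let u = sin(z), so du = cos(z) dz. When z = 0, u = 0; when z = pi/2, u = 1.
The integral becomes ∫ exp(u) du from 0 to 1, with antiderivative exp(u).
Back in z: F(z) = exp(sin(z)).
Then F(pi/2) - F(0) = (E) - (1) = -1 + E.

-1 + E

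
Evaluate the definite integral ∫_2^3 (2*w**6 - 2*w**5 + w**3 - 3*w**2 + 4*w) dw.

31405/84

By the power rule, an antiderivative is F(w) = 2*w**7/7 - w**6/3 + w**4/4 - w**3 + 2*w**2.
Then F(3) - F(2) = (11007/28) - (404/21) = 31405/84.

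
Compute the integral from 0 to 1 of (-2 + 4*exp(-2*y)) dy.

An antiderivative is F(y) = -2*y - 2*exp(-2*y).
Then F(1) - F(0) = (-2 - 2*exp(-2)) - (-2) = -2*exp(-2).

-2*exp(-2)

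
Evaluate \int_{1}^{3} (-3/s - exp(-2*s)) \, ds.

(-6*exp(6)*log(3) - exp(4) + 1)*exp(-6)/2

An antiderivative is F(s) = -3*log(s) + exp(-2*s)/2.
Then F(3) - F(1) = (-3*log(3) + exp(-6)/2) - (exp(-2)/2) = (-6*exp(6)*log(3) - exp(4) + 1)*exp(-6)/2.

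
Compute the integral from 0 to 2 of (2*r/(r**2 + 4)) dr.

log(2)

Let u = r**2 + 4, so du = 2*r dr. When r = 0, u = 4; when r = 2, u = 8.
The integral becomes ∫ 1/u du from 4 to 8, with antiderivative log(u).
Back in r: F(r) = log(r**2 + 4).
Then F(2) - F(0) = (log(8)) - (log(4)) = log(2).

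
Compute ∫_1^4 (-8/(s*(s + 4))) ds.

log(4/25)

Factor the denominator: s**2 + 4*s = (s + 4)s.
Partial fractions: -8/(s*(s + 4)) = 2/(s + 4) - 2/s.
An antiderivative is F(s) = -2*log(s) + 2*log(s + 4).
Then F(4) - F(1) = (log(4)) - (log(25)) = log(4/25).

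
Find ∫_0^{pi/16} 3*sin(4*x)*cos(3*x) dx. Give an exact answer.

-3*cos(pi/16)/2 - 3*sin(pi/16)/14 + 12/7

Use the identity sin(4*x)cos(3*x) = [sin(7*x) + sin(x)]/2.
An antiderivative is F(x) = -3*cos(x)/2 - 3*cos(7*x)/14.
Then F(pi/16) - F(0) = (-3*cos(pi/16)/2 - 3*sin(pi/16)/14) - (-12/7) = -3*cos(pi/16)/2 - 3*sin(pi/16)/14 + 12/7.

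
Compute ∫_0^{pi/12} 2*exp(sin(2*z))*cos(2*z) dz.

-1 + exp(1/2)

Let u = sin(2*z), so du = 2*cos(2*z) dz. When z = 0, u = 0; when z = pi/12, u = 1/2.
The integral becomes ∫ exp(u) du from 0 to 1/2, with antiderivative exp(u).
Back in z: F(z) = exp(sin(2*z)).
Then F(pi/12) - F(0) = (exp(1/2)) - (1) = -1 + exp(1/2).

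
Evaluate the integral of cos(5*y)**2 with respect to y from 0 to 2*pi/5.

pi/5

Use the identity cos^2(5*y) = (1 + cos(10*y))/2.
An antiderivative is F(y) = y/2 + sin(10*y)/20.
Then F(2*pi/5) - F(0) = (pi/5) - (0) = pi/5.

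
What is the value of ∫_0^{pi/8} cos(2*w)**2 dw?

1/8 + pi/16

Use the identity cos^2(2*w) = (1 + cos(4*w))/2.
An antiderivative is F(w) = w/2 + sin(4*w)/8.
Then F(pi/8) - F(0) = (1/8 + pi/16) - (0) = 1/8 + pi/16.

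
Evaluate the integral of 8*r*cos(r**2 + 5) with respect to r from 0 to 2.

Let u = r**2 + 5, so du = 2*r dr. When r = 0, u = 5; when r = 2, u = 9.
The integral becomes 4·∫ cos(u) du from 5 to 9, with antiderivative 4*sin(u).
Back in r: F(r) = 4*sin(r**2 + 5).
Then F(2) - F(0) = (4*sin(9)) - (4*sin(5)) = 4*sin(9) - 4*sin(5).

4*sin(9) - 4*sin(5)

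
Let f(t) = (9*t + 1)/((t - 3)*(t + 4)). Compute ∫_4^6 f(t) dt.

Factor the denominator: t**2 + t - 12 = (t + 4)(t - 3).
Partial fractions: (9*t + 1)/((t - 3)*(t + 4)) = 5/(t + 4) + 4/(t - 3).
An antiderivative is F(t) = 4*log(t - 3) + 5*log(t + 4).
Then F(6) - F(4) = (5*log(2) + 4*log(3) + 5*log(5)) - (15*log(2)) = -10*log(2) + 4*log(3) + 5*log(5).

-10*log(2) + 4*log(3) + 5*log(5)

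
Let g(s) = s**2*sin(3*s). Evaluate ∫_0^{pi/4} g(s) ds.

-2/27 - sqrt(2)/27 + sqrt(2)*pi/36 + sqrt(2)*pi**2/96

Integrate by parts twice (u = s^2, dv = sin(3*s) ds).
An antiderivative is F(s) = -s**2*cos(3*s)/3 + 2*s*sin(3*s)/9 + 2*cos(3*s)/27.
Then F(pi/4) - F(0) = (sqrt(2)*(-32 + 24*pi + 9*pi**2)/864) - (2/27) = -2/27 - sqrt(2)/27 + sqrt(2)*pi/36 + sqrt(2)*pi**2/96.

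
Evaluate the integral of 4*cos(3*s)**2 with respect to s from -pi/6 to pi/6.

2*pi/3

Use the identity cos^2(3*s) = (1 + cos(6*s))/2.
An antiderivative is F(s) = 2*s + sin(6*s)/3.
Then F(pi/6) - F(-pi/6) = (pi/3) - (-pi/3) = 2*pi/3.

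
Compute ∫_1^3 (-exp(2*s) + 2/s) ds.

An antiderivative is F(s) = -exp(2*s)/2 + 2*log(s).
Then F(3) - F(1) = (-exp(6)/2 + log(9)) - (-exp(2)/2) = -exp(6)/2 + log(9) + exp(2)/2.

-exp(6)/2 + log(9) + exp(2)/2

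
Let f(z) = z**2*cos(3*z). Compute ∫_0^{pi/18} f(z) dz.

Integrate by parts twice (u = z^2, dv = cos(3*z) dz).
An antiderivative is F(z) = z**2*sin(3*z)/3 + 2*z*cos(3*z)/9 - 2*sin(3*z)/27.
Then F(pi/18) - F(0) = (-1/27 + pi**2/1944 + sqrt(3)*pi/162) - (0) = -1/27 + pi**2/1944 + sqrt(3)*pi/162.

-1/27 + pi**2/1944 + sqrt(3)*pi/162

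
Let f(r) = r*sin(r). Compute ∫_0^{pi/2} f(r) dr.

1

Integrate by parts once (u = r, dv = sin(r) dr).
An antiderivative is F(r) = -r*cos(r) + sin(r).
Then F(pi/2) - F(0) = (1) - (0) = 1.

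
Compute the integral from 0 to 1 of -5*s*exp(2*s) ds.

-5*exp(2)/4 - 5/4

Integrate by parts once (u = s, dv = -5*exp(2*s) ds).
An antiderivative is F(s) = (-10*s + 5)*exp(2*s)/4.
Then F(1) - F(0) = (-5*exp(2)/4) - (5/4) = -5*exp(2)/4 - 5/4.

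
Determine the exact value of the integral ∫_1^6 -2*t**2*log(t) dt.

Integrate by parts once (u = ln t, dv = -2*t**2 dt).
An antiderivative is F(t) = -2*t**3*(3*log(t) - 1)/9.
Then F(6) - F(1) = (-144*log(3) - 144*log(2) + 48) - (2/9) = -144*log(3) - 144*log(2) + 430/9.

-144*log(3) - 144*log(2) + 430/9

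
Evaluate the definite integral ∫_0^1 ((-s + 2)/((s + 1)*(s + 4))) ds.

Factor the denominator: s**2 + 5*s + 4 = (s + 4)(s + 1).
Partial fractions: (-s + 2)/((s + 1)*(s + 4)) = -2/(s + 4) + 1/(s + 1).
An antiderivative is F(s) = log(s + 1) - 2*log(s + 4).
Then F(1) - F(0) = (log(2/25)) - (-log(16)) = log(32/25).

log(32/25)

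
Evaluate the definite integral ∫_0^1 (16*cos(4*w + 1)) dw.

Let u = 4*w + 1, so du = 4 dw. When w = 0, u = 1; when w = 1, u = 5.
The integral becomes 4·∫ cos(u) du from 1 to 5, with antiderivative 4*sin(u).
Back in w: F(w) = 4*sin(4*w + 1).
Then F(1) - F(0) = (4*sin(5)) - (4*sin(1)) = 4*sin(5) - 4*sin(1).

4*sin(5) - 4*sin(1)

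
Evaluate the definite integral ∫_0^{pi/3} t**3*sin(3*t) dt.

Integrate by parts 3 times (u = t^3, dv = sin(3*t) dt).
An antiderivative is F(t) = -t**3*cos(3*t)/3 + t**2*sin(3*t)/3 + 2*t*cos(3*t)/9 - 2*sin(3*t)/27.
Then F(pi/3) - F(0) = (pi*(-6 + pi**2)/81) - (0) = pi*(-6 + pi**2)/81.

pi*(-6 + pi**2)/81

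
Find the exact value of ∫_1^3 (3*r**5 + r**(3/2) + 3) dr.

18*sqrt(3)/5 + 1848/5

By the power rule, an antiderivative is F(r) = r**6/2 + 2*r**(5/2)/5 + 3*r.
Then F(3) - F(1) = (18*sqrt(3)/5 + 747/2) - (39/10) = 18*sqrt(3)/5 + 1848/5.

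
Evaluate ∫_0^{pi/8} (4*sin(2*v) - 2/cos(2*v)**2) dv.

An antiderivative is F(v) = -2*cos(2*v) - tan(2*v).
Then F(pi/8) - F(0) = (-sqrt(2) - 1) - (-2) = 1 - sqrt(2).

1 - sqrt(2)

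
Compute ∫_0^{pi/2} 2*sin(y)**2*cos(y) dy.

2/3

Let u = sin(y), so du = cos(y) dy. When y = 0, u = 0; when y = pi/2, u = 1.
The integral becomes 2·∫ u**2 du from 0 to 1, with antiderivative 2*u**3/3.
Back in y: F(y) = 2*sin(y)**3/3.
Then F(pi/2) - F(0) = (2/3) - (0) = 2/3.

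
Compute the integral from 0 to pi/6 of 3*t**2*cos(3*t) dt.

Integrate by parts twice (u = t^2, dv = 3*cos(3*t) dt).
An antiderivative is F(t) = t**2*sin(3*t) + 2*t*cos(3*t)/3 - 2*sin(3*t)/9.
Then F(pi/6) - F(0) = (-2/9 + pi**2/36) - (0) = -2/9 + pi**2/36.

-2/9 + pi**2/36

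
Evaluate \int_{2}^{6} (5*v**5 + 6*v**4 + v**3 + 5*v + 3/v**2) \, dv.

727807/15

By the power rule, an antiderivative is F(v) = 5*v**6/6 + 6*v**5/5 + v**4/4 + 5*v**2/2 - 3/v.
Then F(6) - F(2) = (486247/10) - (3127/30) = 727807/15.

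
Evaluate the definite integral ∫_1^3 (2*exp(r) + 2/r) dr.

-2*exp(1) + 2*log(3) + 2*exp(3)

An antiderivative is F(r) = 2*exp(r) + 2*log(r).
Then F(3) - F(1) = (2*log(3) + 2*exp(3)) - (2*exp(1)) = -2*exp(1) + 2*log(3) + 2*exp(3).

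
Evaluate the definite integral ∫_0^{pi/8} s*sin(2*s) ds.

Integrate by parts once (u = s, dv = sin(2*s) ds).
An antiderivative is F(s) = -s*cos(2*s)/2 + sin(2*s)/4.
Then F(pi/8) - F(0) = (sqrt(2)*(4 - pi)/32) - (0) = sqrt(2)*(4 - pi)/32.

sqrt(2)*(4 - pi)/32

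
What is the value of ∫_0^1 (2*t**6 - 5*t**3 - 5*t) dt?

By the power rule, an antiderivative is F(t) = 2*t**7/7 - 5*t**4/4 - 5*t**2/2.
Then F(1) - F(0) = (-97/28) - (0) = -97/28.

-97/28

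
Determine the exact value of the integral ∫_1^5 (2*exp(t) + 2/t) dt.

An antiderivative is F(t) = 2*exp(t) + 2*log(t).
Then F(5) - F(1) = (2*log(5) + 2*exp(5)) - (2*exp(1)) = -2*exp(1) + 2*log(5) + 2*exp(5).

-2*exp(1) + 2*log(5) + 2*exp(5)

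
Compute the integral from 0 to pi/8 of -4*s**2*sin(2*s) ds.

Integrate by parts twice (u = s^2, dv = -4*sin(2*s) ds).
An antiderivative is F(s) = 2*s**2*cos(2*s) - 2*s*sin(2*s) - cos(2*s).
Then F(pi/8) - F(0) = (sqrt(2)*(-32 - 8*pi + pi**2)/64) - (-1) = -sqrt(2)/2 - sqrt(2)*pi/8 + sqrt(2)*pi**2/64 + 1.

-sqrt(2)/2 - sqrt(2)*pi/8 + sqrt(2)*pi**2/64 + 1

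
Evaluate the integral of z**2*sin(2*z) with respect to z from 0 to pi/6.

-1/8 - pi**2/144 + sqrt(3)*pi/24

Integrate by parts twice (u = z^2, dv = sin(2*z) dz).
An antiderivative is F(z) = -z**2*cos(2*z)/2 + z*sin(2*z)/2 + cos(2*z)/4.
Then F(pi/6) - F(0) = (-pi**2/144 + 1/8 + sqrt(3)*pi/24) - (1/4) = -1/8 - pi**2/144 + sqrt(3)*pi/24.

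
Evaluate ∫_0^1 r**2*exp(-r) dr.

Integrate by parts twice (u = r^2, dv = exp(-r) dr).
An antiderivative is F(r) = (-r**2 - 2*r - 2)*exp(-r).
Then F(1) - F(0) = (-5*exp(-1)) - (-2) = 2 - 5*exp(-1).

2 - 5*exp(-1)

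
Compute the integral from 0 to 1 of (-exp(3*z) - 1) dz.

An antiderivative is F(z) = -exp(3*z)/3 - z.
Then F(1) - F(0) = (-exp(3)/3 - 1) - (-1/3) = -exp(3)/3 - 2/3.

-exp(3)/3 - 2/3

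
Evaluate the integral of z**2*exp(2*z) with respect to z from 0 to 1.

Integrate by parts twice (u = z^2, dv = exp(2*z) dz).
An antiderivative is F(z) = (2*z**2 - 2*z + 1)*exp(2*z)/4.
Then F(1) - F(0) = (exp(2)/4) - (1/4) = -1/4 + exp(2)/4.

-1/4 + exp(2)/4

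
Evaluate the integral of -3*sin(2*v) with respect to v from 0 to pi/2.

An antiderivative is F(v) = 3*cos(2*v)/2.
Then F(pi/2) - F(0) = (-3/2) - (3/2) = -3.

-3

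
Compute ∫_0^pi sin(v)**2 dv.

pi/2

Use the identity sin^2(v) = (1 - cos(2*v))/2.
An antiderivative is F(v) = v/2 - sin(2*v)/4.
Then F(pi) - F(0) = (pi/2) - (0) = pi/2.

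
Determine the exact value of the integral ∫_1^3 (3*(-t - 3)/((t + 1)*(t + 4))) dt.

Factor the denominator: t**2 + 5*t + 4 = (t + 4)(t + 1).
Partial fractions: 3*(-t - 3)/((t + 1)*(t + 4)) = -1/(t + 4) - 2/(t + 1).
An antiderivative is F(t) = -2*log(t + 1) - log(t + 4).
Then F(3) - F(1) = (-4*log(2) - log(7)) - (-log(20)) = log(5/28).

log(5/28)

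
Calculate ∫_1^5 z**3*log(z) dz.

-39 + 625*log(5)/4

Integrate by parts once (u = ln z, dv = z**3 dz).
An antiderivative is F(z) = z**4*(4*log(z) - 1)/16.
Then F(5) - F(1) = (-625/16 + 625*log(5)/4) - (-1/16) = -39 + 625*log(5)/4.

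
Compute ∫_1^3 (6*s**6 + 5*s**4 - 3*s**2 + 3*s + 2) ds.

By the power rule, an antiderivative is F(s) = 6*s**7/7 + s**5 - s**3 + 3*s**2/2 + 2*s.
Then F(3) - F(1) = (29541/14) - (61/14) = 14740/7.

14740/7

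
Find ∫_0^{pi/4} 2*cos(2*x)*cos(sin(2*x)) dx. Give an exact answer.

Let u = sin(2*x), so du = 2*cos(2*x) dx. When x = 0, u = 0; when x = pi/4, u = 1.
The integral becomes ∫ cos(u) du from 0 to 1, with antiderivative sin(u).
Back in x: F(x) = sin(sin(2*x)).
Then F(pi/4) - F(0) = (sin(1)) - (0) = sin(1).

sin(1)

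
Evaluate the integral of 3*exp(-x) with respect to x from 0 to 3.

An antiderivative is F(x) = -3*exp(-x).
Then F(3) - F(0) = (-3*exp(-3)) - (-3) = 3 - 3*exp(-3).

3 - 3*exp(-3)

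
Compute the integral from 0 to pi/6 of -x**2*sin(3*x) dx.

2/27 - pi/27

Integrate by parts twice (u = x^2, dv = -sin(3*x) dx).
An antiderivative is F(x) = x**2*cos(3*x)/3 - 2*x*sin(3*x)/9 - 2*cos(3*x)/27.
Then F(pi/6) - F(0) = (-pi/27) - (-2/27) = 2/27 - pi/27.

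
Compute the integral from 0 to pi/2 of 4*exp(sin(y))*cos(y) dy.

Let u = sin(y), so du = cos(y) dy. When y = 0, u = 0; when y = pi/2, u = 1.
The integral becomes 4·∫ exp(u) du from 0 to 1, with antiderivative 4*exp(u).
Back in y: F(y) = 4*exp(sin(y)).
Then F(pi/2) - F(0) = (4*E) - (4) = -4 + 4*E.

-4 + 4*E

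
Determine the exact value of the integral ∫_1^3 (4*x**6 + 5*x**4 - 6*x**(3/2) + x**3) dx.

52974/35 - 108*sqrt(3)/5

By the power rule, an antiderivative is F(x) = 4*x**7/7 - 12*x**(5/2)/5 + x**5 + x**4/4.
Then F(3) - F(1) = (42363/28 - 108*sqrt(3)/5) - (-81/140) = 52974/35 - 108*sqrt(3)/5.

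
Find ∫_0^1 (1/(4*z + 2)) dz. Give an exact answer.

An antiderivative is F(z) = log(4*z + 2)/4.
Then F(1) - F(0) = (log(6)/4) - (log(2)/4) = log(3)/4.

log(3)/4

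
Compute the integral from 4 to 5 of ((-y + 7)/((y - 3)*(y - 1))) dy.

Factor the denominator: y**2 - 4*y + 3 = (y - 1)(y - 3).
Partial fractions: (-y + 7)/((y - 3)*(y - 1)) = -3/(y - 1) + 2/(y - 3).
An antiderivative is F(y) = 2*log(y - 3) - 3*log(y - 1).
Then F(5) - F(4) = (-log(16)) - (-log(27)) = log(27/16).

log(27/16)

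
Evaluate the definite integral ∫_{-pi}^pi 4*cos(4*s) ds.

An antiderivative is F(s) = sin(4*s).
Then F(pi) - F(-pi) = (0) - (0) = 0.

0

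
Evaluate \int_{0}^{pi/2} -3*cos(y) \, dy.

-3

An antiderivative is F(y) = -3*sin(y).
Then F(pi/2) - F(0) = (-3) - (0) = -3.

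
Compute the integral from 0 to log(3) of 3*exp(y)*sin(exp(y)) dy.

3*cos(1) - 3*cos(3)

Let u = exp(y), so du = exp(y) dy. When y = 0, u = 1; when y = log(3), u = 3.
The integral becomes 3·∫ sin(u) du from 1 to 3, with antiderivative -3*cos(u).
Back in y: F(y) = -3*cos(exp(y)).
Then F(log(3)) - F(0) = (-3*cos(3)) - (-3*cos(1)) = 3*cos(1) - 3*cos(3).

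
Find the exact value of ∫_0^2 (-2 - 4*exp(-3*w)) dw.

-16/3 + 4*exp(-6)/3

An antiderivative is F(w) = -2*w + 4*exp(-3*w)/3.
Then F(2) - F(0) = (-4 + 4*exp(-6)/3) - (4/3) = -16/3 + 4*exp(-6)/3.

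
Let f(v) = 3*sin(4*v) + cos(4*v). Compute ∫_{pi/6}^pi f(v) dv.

-9/8 - sqrt(3)/8

An antiderivative is F(v) = sin(4*v)/4 - 3*cos(4*v)/4.
Then F(pi) - F(pi/6) = (-3/4) - (sqrt(3)/8 + 3/8) = -9/8 - sqrt(3)/8.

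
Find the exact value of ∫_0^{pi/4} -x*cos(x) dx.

-sqrt(2)/2 - sqrt(2)*pi/8 + 1

Integrate by parts once (u = x, dv = -cos(x) dx).
An antiderivative is F(x) = -x*sin(x) - cos(x).
Then F(pi/4) - F(0) = (sqrt(2)*(-4 - pi)/8) - (-1) = -sqrt(2)/2 - sqrt(2)*pi/8 + 1.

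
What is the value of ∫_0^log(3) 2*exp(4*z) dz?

Let u = exp(z), so du = exp(z) dz. When z = 0, u = 1; when z = log(3), u = 3.
The integral becomes 2·∫ u**3 du from 1 to 3, with antiderivative u**4/2.
Back in z: F(z) = exp(4*z)/2.
Then F(log(3)) - F(0) = (81/2) - (1/2) = 40.

40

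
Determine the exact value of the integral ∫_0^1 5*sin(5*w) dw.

1 - cos(5)

Let u = 5*w, so du = 5 dw. When w = 0, u = 0; when w = 1, u = 5.
The integral becomes ∫ sin(u) du from 0 to 5, with antiderivative -cos(u).
Back in w: F(w) = -cos(5*w).
Then F(1) - F(0) = (-cos(5)) - (-1) = 1 - cos(5).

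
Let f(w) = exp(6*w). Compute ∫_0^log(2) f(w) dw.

21/2

Let u = exp(w), so du = exp(w) dw. When w = 0, u = 1; when w = log(2), u = 2.
The integral becomes ∫ u**5 du from 1 to 2, with antiderivative u**6/6.
Back in w: F(w) = exp(6*w)/6.
Then F(log(2)) - F(0) = (32/3) - (1/6) = 21/2.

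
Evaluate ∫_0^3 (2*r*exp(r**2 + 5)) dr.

-exp(5) + exp(14)

Let u = r**2 + 5, so du = 2*r dr. When r = 0, u = 5; when r = 3, u = 14.
The integral becomes ∫ exp(u) du from 5 to 14, with antiderivative exp(u).
Back in r: F(r) = exp(r**2 + 5).
Then F(3) - F(0) = (exp(14)) - (exp(5)) = -exp(5) + exp(14).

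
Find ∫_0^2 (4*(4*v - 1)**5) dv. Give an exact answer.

Let u = 4*v - 1, so du = 4 dv. When v = 0, u = -1; when v = 2, u = 7.
The integral becomes ∫ u**5 du from -1 to 7, with antiderivative u**6/6.
Back in v: F(v) = (4*v - 1)**6/6.
Then F(2) - F(0) = (117649/6) - (1/6) = 19608.

19608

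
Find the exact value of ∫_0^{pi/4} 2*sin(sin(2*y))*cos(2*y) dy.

1 - cos(1)

Let u = sin(2*y), so du = 2*cos(2*y) dy. When y = 0, u = 0; when y = pi/4, u = 1.
The integral becomes ∫ sin(u) du from 0 to 1, with antiderivative -cos(u).
Back in y: F(y) = -cos(sin(2*y)).
Then F(pi/4) - F(0) = (-cos(1)) - (-1) = 1 - cos(1).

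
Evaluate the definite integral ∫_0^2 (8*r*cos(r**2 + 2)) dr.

Let u = r**2 + 2, so du = 2*r dr. When r = 0, u = 2; when r = 2, u = 6.
The integral becomes 4·∫ cos(u) du from 2 to 6, with antiderivative 4*sin(u).
Back in r: F(r) = 4*sin(r**2 + 2).
Then F(2) - F(0) = (4*sin(6)) - (4*sin(2)) = -4*sin(2) + 4*sin(6).

-4*sin(2) + 4*sin(6)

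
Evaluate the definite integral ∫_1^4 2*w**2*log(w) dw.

Integrate by parts once (u = ln w, dv = 2*w**2 dw).
An antiderivative is F(w) = 2*w**3*(3*log(w) - 1)/9.
Then F(4) - F(1) = (-128/9 + 256*log(2)/3) - (-2/9) = -14 + 256*log(2)/3.

-14 + 256*log(2)/3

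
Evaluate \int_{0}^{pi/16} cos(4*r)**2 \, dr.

1/16 + pi/32

Use the identity cos^2(4*r) = (1 + cos(8*r))/2.
An antiderivative is F(r) = r/2 + sin(8*r)/16.
Then F(pi/16) - F(0) = (1/16 + pi/32) - (0) = 1/16 + pi/32.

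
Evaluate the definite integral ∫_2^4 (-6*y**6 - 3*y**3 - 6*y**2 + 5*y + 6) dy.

-99286/7

By the power rule, an antiderivative is F(y) = -6*y**7/7 - 3*y**4/4 - 2*y**3 + 5*y**2/2 + 6*y.
Then F(4) - F(2) = (-100096/7) - (-810/7) = -99286/7.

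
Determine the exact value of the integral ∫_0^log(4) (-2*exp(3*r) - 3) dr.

An antiderivative is F(r) = -2*exp(3*r)/3 - 3*r.
Then F(log(4)) - F(0) = (-128/3 - log(64)) - (-2/3) = -42 - 6*log(2).

-42 - 6*log(2)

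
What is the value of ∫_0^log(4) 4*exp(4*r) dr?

Let u = exp(r), so du = exp(r) dr. When r = 0, u = 1; when r = log(4), u = 4.
The integral becomes 4·∫ u**3 du from 1 to 4, with antiderivative u**4.
Back in r: F(r) = exp(4*r).
Then F(log(4)) - F(0) = (256) - (1) = 255.

255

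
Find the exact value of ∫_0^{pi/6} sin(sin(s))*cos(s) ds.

Let u = sin(s), so du = cos(s) ds. When s = 0, u = 0; when s = pi/6, u = 1/2.
The integral becomes ∫ sin(u) du from 0 to 1/2, with antiderivative -cos(u).
Back in s: F(s) = -cos(sin(s)).
Then F(pi/6) - F(0) = (-cos(1/2)) - (-1) = 1 - cos(1/2).

1 - cos(1/2)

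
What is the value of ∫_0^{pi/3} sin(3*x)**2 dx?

pi/6

Use the identity sin^2(3*x) = (1 - cos(6*x))/2.
An antiderivative is F(x) = x/2 - sin(6*x)/12.
Then F(pi/3) - F(0) = (pi/6) - (0) = pi/6.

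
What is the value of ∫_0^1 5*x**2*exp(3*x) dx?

-10/27 + 25*exp(3)/27

Integrate by parts twice (u = x^2, dv = 5*exp(3*x) dx).
An antiderivative is F(x) = (45*x**2 - 30*x + 10)*exp(3*x)/27.
Then F(1) - F(0) = (25*exp(3)/27) - (10/27) = -10/27 + 25*exp(3)/27.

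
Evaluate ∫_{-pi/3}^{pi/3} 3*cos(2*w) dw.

3*sqrt(3)/2

An antiderivative is F(w) = 3*sin(2*w)/2.
Then F(pi/3) - F(-pi/3) = (3*sqrt(3)/4) - (-3*sqrt(3)/4) = 3*sqrt(3)/2.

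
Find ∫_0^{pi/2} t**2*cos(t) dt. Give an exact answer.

Integrate by parts twice (u = t^2, dv = cos(t) dt).
An antiderivative is F(t) = t**2*sin(t) + 2*t*cos(t) - 2*sin(t).
Then F(pi/2) - F(0) = (-2 + pi**2/4) - (0) = -2 + pi**2/4.

-2 + pi**2/4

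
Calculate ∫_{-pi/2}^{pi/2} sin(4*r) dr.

0

An antiderivative is F(r) = -cos(4*r)/4.
Then F(pi/2) - F(-pi/2) = (-1/4) - (-1/4) = 0.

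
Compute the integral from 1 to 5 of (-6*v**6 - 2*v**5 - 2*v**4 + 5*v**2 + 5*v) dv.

-7681208/105

By the power rule, an antiderivative is F(v) = -6*v**7/7 - v**6/3 - 2*v**5/5 + 5*v**3/3 + 5*v**2/2.
Then F(5) - F(1) = (-1024125/14) - (541/210) = -7681208/105.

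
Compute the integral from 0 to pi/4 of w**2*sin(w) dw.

-2 - sqrt(2)*pi**2/32 + sqrt(2)*pi/4 + sqrt(2)

Integrate by parts twice (u = w^2, dv = sin(w) dw).
An antiderivative is F(w) = -w**2*cos(w) + 2*w*sin(w) + 2*cos(w).
Then F(pi/4) - F(0) = (sqrt(2)*(-pi**2 + 8*pi + 32)/32) - (2) = -2 - sqrt(2)*pi**2/32 + sqrt(2)*pi/4 + sqrt(2).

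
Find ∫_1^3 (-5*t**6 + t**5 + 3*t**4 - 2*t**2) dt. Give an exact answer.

-45928/35

By the power rule, an antiderivative is F(t) = -5*t**7/7 + t**6/6 + 3*t**5/5 - 2*t**3/3.
Then F(3) - F(1) = (-91899/70) - (-43/70) = -45928/35.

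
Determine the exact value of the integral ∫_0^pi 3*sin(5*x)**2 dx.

3*pi/2

Use the identity sin^2(5*x) = (1 - cos(10*x))/2.
An antiderivative is F(x) = 3*x/2 - 3*sin(10*x)/20.
Then F(pi) - F(0) = (3*pi/2) - (0) = 3*pi/2.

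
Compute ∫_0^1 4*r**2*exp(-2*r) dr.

1 - 5*exp(-2)

Integrate by parts twice (u = r^2, dv = 4*exp(-2*r) dr).
An antiderivative is F(r) = (-2*r**2 - 2*r - 1)*exp(-2*r).
Then F(1) - F(0) = (-5*exp(-2)) - (-1) = 1 - 5*exp(-2).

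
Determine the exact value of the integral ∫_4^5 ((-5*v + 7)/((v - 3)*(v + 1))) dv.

Factor the denominator: v**2 - 2*v - 3 = (v + 1)(v - 3).
Partial fractions: (-5*v + 7)/((v - 3)*(v + 1)) = -3/(v + 1) - 2/(v - 3).
An antiderivative is F(v) = -2*log(v - 3) - 3*log(v + 1).
Then F(5) - F(4) = (-5*log(2) - 3*log(3)) - (-3*log(5)) = -5*log(2) - 3*log(3) + 3*log(5).

-5*log(2) - 3*log(3) + 3*log(5)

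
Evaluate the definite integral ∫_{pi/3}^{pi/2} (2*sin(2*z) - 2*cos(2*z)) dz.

An antiderivative is F(z) = -sin(2*z) - cos(2*z).
Then F(pi/2) - F(pi/3) = (1) - (1/2 - sqrt(3)/2) = 1/2 + sqrt(3)/2.

1/2 + sqrt(3)/2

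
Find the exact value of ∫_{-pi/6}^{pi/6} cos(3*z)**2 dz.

Use the identity cos^2(3*z) = (1 + cos(6*z))/2.
An antiderivative is F(z) = z/2 + sin(6*z)/12.
Then F(pi/6) - F(-pi/6) = (pi/12) - (-pi/12) = pi/6.

pi/6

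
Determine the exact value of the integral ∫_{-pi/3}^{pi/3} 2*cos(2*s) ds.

An antiderivative is F(s) = sin(2*s).
Then F(pi/3) - F(-pi/3) = (sqrt(3)/2) - (-sqrt(3)/2) = sqrt(3).

sqrt(3)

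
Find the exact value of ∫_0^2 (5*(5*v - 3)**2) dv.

370/3

Let u = 5*v - 3, so du = 5 dv. When v = 0, u = -3; when v = 2, u = 7.
The integral becomes ∫ u**2 du from -3 to 7, with antiderivative u**3/3.
Back in v: F(v) = (5*v - 3)**3/3.
Then F(2) - F(0) = (343/3) - (-9) = 370/3.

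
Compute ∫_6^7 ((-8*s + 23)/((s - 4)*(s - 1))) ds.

Factor the denominator: s**2 - 5*s + 4 = (s - 1)(s - 4).
Partial fractions: (-8*s + 23)/((s - 4)*(s - 1)) = -5/(s - 1) - 3/(s - 4).
An antiderivative is F(s) = -3*log(s - 4) - 5*log(s - 1).
Then F(7) - F(6) = (-8*log(3) - 5*log(2)) - (-5*log(5) - 3*log(2)) = -8*log(3) - 2*log(2) + 5*log(5).

-8*log(3) - 2*log(2) + 5*log(5)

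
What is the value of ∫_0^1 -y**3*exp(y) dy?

Integrate by parts 3 times (u = y^3, dv = -exp(y) dy).
An antiderivative is F(y) = (-y**3 + 3*y**2 - 6*y + 6)*exp(y).
Then F(1) - F(0) = (2*E) - (6) = -6 + 2*E.

-6 + 2*E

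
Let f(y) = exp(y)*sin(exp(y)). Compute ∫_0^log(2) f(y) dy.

Let u = exp(y), so du = exp(y) dy. When y = 0, u = 1; when y = log(2), u = 2.
The integral becomes ∫ sin(u) du from 1 to 2, with antiderivative -cos(u).
Back in y: F(y) = -cos(exp(y)).
Then F(log(2)) - F(0) = (-cos(2)) - (-cos(1)) = -cos(2) + cos(1).

-cos(2) + cos(1)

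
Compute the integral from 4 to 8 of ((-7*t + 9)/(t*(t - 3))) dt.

Factor the denominator: t**2 - 3*t = t(t - 3).
Partial fractions: (-7*t + 9)/(t*(t - 3)) = -3/t - 4/(t - 3).
An antiderivative is F(t) = -3*log(t) - 4*log(t - 3).
Then F(8) - F(4) = (-4*log(5) - 9*log(2)) - (-log(64)) = -4*log(5) - 3*log(2).

-4*log(5) - 3*log(2)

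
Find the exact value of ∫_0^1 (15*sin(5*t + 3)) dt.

Let u = 5*t + 3, so du = 5 dt. When t = 0, u = 3; when t = 1, u = 8.
The integral becomes 3·∫ sin(u) du from 3 to 8, with antiderivative -3*cos(u).
Back in t: F(t) = -3*cos(5*t + 3).
Then F(1) - F(0) = (-3*cos(8)) - (-3*cos(3)) = 3*cos(3) - 3*cos(8).

3*cos(3) - 3*cos(8)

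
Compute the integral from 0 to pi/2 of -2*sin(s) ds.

An antiderivative is F(s) = 2*cos(s).
Then F(pi/2) - F(0) = (0) - (2) = -2.

-2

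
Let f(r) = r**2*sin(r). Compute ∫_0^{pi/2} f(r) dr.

Integrate by parts twice (u = r^2, dv = sin(r) dr).
An antiderivative is F(r) = -r**2*cos(r) + 2*r*sin(r) + 2*cos(r).
Then F(pi/2) - F(0) = (pi) - (2) = -2 + pi.

-2 + pi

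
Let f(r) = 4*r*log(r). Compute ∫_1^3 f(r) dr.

-8 + 18*log(3)

Integrate by parts once (u = ln r, dv = 4*r dr).
An antiderivative is F(r) = r**2*(2*log(r) - 1).
Then F(3) - F(1) = (-9 + 18*log(3)) - (-1) = -8 + 18*log(3).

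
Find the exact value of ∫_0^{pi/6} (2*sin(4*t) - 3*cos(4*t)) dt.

An antiderivative is F(t) = -3*sin(4*t)/4 - cos(4*t)/2.
Then F(pi/6) - F(0) = (1/4 - 3*sqrt(3)/8) - (-1/2) = 3/4 - 3*sqrt(3)/8.

3/4 - 3*sqrt(3)/8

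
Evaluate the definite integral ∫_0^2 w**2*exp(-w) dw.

2 - 10*exp(-2)

Integrate by parts twice (u = w^2, dv = exp(-w) dw).
An antiderivative is F(w) = (-w**2 - 2*w - 2)*exp(-w).
Then F(2) - F(0) = (-10*exp(-2)) - (-2) = 2 - 10*exp(-2).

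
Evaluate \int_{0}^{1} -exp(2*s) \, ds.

1/2 - exp(2)/2

An antiderivative is F(s) = -exp(2*s)/2.
Then F(1) - F(0) = (-exp(2)/2) - (-1/2) = 1/2 - exp(2)/2.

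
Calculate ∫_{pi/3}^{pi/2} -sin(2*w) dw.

-1/4

An antiderivative is F(w) = cos(2*w)/2.
Then F(pi/2) - F(pi/3) = (-1/2) - (-1/4) = -1/4.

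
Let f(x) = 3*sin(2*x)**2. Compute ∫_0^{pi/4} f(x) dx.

3*pi/8

Use the identity sin^2(2*x) = (1 - cos(4*x))/2.
An antiderivative is F(x) = 3*x/2 - 3*sin(4*x)/8.
Then F(pi/4) - F(0) = (3*pi/8) - (0) = 3*pi/8.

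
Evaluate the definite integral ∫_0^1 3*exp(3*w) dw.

-1 + exp(3)

An antiderivative is F(w) = exp(3*w).
Then F(1) - F(0) = (exp(3)) - (1) = -1 + exp(3).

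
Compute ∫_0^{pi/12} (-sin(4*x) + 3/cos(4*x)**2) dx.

An antiderivative is F(x) = cos(4*x)/4 + 3*tan(4*x)/4.
Then F(pi/12) - F(0) = (1/8 + 3*sqrt(3)/4) - (1/4) = -1/8 + 3*sqrt(3)/4.

-1/8 + 3*sqrt(3)/4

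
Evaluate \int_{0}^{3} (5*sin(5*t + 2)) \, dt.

cos(2) - cos(17)

Let u = 5*t + 2, so du = 5 dt. When t = 0, u = 2; when t = 3, u = 17.
The integral becomes ∫ sin(u) du from 2 to 17, with antiderivative -cos(u).
Back in t: F(t) = -cos(5*t + 2).
Then F(3) - F(0) = (-cos(17)) - (-cos(2)) = cos(2) - cos(17).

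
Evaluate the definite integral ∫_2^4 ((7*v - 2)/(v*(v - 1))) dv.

2*log(2) + 5*log(3)

Factor the denominator: v**2 - v = v(v - 1).
Partial fractions: (7*v - 2)/(v*(v - 1)) = 2/v + 5/(v - 1).
An antiderivative is F(v) = 2*log(v) + 5*log(v - 1).
Then F(4) - F(2) = (4*log(2) + 5*log(3)) - (log(4)) = 2*log(2) + 5*log(3).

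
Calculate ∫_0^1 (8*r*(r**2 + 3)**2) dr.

148/3

Let u = r**2 + 3, so du = 2*r dr. When r = 0, u = 3; when r = 1, u = 4.
The integral becomes 4·∫ u**2 du from 3 to 4, with antiderivative 4*u**3/3.
Back in r: F(r) = 4*(r**2 + 3)**3/3.
Then F(1) - F(0) = (256/3) - (36) = 148/3.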